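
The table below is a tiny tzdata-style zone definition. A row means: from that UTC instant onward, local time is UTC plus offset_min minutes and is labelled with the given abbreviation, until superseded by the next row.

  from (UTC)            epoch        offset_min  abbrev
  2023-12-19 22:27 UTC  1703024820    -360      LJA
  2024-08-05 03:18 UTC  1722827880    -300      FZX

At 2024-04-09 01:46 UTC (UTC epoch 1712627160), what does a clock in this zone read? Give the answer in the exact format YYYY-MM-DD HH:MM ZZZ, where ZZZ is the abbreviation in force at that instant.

2024-04-08 19:46 LJA

Query: 2024-04-09 01:46 UTC
Rule 1/2 (LJA, -06:00): 2023-12-19 22:27 UTC ≤ query < 2024-08-05 03:18 UTC
1·60 + 46 - 360 = -254 min
-254 = -1·1440 + 1186; 1186 = 19·60 + 46 → 19:46, 2024-04-09 - 1 day = 2024-04-08
→ 2024-04-08 19:46 LJA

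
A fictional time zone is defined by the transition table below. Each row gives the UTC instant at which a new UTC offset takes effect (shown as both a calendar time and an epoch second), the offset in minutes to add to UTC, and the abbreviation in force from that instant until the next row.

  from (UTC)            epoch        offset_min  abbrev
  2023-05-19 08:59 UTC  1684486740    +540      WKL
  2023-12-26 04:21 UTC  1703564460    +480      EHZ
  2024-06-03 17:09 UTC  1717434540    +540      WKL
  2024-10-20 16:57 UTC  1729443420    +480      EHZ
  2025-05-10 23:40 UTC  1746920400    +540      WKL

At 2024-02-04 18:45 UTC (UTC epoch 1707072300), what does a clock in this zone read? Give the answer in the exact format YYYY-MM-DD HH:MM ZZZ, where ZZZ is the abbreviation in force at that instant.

Query: 2024-02-04 18:45 UTC
Rule 2/5 (EHZ, +08:00): 2023-12-26 04:21 UTC ≤ query < 2024-06-03 17:09 UTC
18·60 + 45 + 480 = 1605 min
1605 = 1·1440 + 165; 165 = 2·60 + 45 → 02:45, 2024-02-04 + 1 day = 2024-02-05
→ 2024-02-05 02:45 EHZ

2024-02-05 02:45 EHZ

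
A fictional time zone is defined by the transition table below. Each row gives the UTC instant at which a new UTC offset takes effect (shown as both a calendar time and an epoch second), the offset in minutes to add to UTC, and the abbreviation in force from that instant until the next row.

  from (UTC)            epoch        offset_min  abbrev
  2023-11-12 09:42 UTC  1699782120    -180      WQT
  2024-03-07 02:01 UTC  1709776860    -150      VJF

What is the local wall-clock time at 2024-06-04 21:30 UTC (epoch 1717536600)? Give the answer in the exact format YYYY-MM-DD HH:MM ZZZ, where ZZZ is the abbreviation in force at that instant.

2024-06-04 19:00 VJF

Query: 2024-06-04 21:30 UTC
Rule 2/2 (VJF, -02:30): 2024-03-07 02:01 UTC ≤ query < +∞
21·60 + 30 - 150 = 1140 min
1140 = 0·1440 + 1140; 1140 = 19·60 + 0 → 19:00, same day
→ 2024-06-04 19:00 VJF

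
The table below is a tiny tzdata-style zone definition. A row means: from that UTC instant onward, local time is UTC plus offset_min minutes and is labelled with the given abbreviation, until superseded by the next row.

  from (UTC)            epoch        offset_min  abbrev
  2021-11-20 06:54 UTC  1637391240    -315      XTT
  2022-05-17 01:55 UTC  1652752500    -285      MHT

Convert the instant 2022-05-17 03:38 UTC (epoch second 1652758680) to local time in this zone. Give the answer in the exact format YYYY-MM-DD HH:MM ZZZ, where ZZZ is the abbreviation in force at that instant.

Query: 2022-05-17 03:38 UTC
Rule 2/2 (MHT, -04:45): 2022-05-17 01:55 UTC ≤ query < +∞
3·60 + 38 - 285 = -67 min
-67 = -1·1440 + 1373; 1373 = 22·60 + 53 → 22:53, 2022-05-17 - 1 day = 2022-05-16
→ 2022-05-16 22:53 MHT

2022-05-16 22:53 MHT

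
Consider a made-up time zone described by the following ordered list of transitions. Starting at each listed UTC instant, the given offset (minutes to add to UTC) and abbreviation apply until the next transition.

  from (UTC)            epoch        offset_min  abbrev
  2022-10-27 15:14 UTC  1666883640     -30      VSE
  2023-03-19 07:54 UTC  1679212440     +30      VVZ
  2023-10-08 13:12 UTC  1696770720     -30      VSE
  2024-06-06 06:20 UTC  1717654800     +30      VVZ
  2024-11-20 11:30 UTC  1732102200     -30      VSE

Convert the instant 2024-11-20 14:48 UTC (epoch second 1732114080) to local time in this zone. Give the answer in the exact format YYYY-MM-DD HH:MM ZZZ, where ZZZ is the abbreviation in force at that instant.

2024-11-20 14:18 VSE

Query: 2024-11-20 14:48 UTC
Rule 5/5 (VSE, -00:30): 2024-11-20 11:30 UTC ≤ query < +∞
14·60 + 48 - 30 = 858 min
858 = 0·1440 + 858; 858 = 14·60 + 18 → 14:18, same day
→ 2024-11-20 14:18 VSE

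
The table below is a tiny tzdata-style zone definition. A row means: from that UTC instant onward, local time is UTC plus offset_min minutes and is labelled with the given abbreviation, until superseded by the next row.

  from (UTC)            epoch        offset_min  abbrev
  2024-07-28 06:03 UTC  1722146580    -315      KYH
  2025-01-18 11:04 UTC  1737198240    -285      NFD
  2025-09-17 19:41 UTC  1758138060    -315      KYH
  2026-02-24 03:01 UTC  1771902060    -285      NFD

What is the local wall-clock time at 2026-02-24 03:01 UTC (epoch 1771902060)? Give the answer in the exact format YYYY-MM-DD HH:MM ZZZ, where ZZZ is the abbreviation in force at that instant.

2026-02-23 22:16 NFD

Query: 2026-02-24 03:01 UTC
Rule 4/4 (NFD, -04:45): 2026-02-24 03:01 UTC ≤ query < +∞
3·60 + 1 - 285 = -104 min
-104 = -1·1440 + 1336; 1336 = 22·60 + 16 → 22:16, 2026-02-24 - 1 day = 2026-02-23
→ 2026-02-23 22:16 NFD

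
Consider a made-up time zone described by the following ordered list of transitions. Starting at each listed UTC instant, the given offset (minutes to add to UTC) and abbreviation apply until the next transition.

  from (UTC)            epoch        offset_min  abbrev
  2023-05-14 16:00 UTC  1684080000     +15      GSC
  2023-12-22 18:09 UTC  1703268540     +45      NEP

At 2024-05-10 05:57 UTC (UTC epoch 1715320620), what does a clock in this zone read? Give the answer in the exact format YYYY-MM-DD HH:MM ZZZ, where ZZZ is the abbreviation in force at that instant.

Query: 2024-05-10 05:57 UTC
Rule 2/2 (NEP, +00:45): 2023-12-22 18:09 UTC ≤ query < +∞
5·60 + 57 + 45 = 402 min
402 = 0·1440 + 402; 402 = 6·60 + 42 → 06:42, same day
→ 2024-05-10 06:42 NEP

2024-05-10 06:42 NEP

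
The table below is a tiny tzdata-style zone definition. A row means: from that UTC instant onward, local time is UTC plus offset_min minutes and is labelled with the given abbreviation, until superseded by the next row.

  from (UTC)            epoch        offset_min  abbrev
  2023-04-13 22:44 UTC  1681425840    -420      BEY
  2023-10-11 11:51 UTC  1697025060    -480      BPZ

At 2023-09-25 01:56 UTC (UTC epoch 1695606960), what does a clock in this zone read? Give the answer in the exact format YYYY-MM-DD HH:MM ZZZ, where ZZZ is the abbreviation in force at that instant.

Query: 2023-09-25 01:56 UTC
Rule 1/2 (BEY, -07:00): 2023-04-13 22:44 UTC ≤ query < 2023-10-11 11:51 UTC
1·60 + 56 - 420 = -304 min
-304 = -1·1440 + 1136; 1136 = 18·60 + 56 → 18:56, 2023-09-25 - 1 day = 2023-09-24
→ 2023-09-24 18:56 BEY

2023-09-24 18:56 BEY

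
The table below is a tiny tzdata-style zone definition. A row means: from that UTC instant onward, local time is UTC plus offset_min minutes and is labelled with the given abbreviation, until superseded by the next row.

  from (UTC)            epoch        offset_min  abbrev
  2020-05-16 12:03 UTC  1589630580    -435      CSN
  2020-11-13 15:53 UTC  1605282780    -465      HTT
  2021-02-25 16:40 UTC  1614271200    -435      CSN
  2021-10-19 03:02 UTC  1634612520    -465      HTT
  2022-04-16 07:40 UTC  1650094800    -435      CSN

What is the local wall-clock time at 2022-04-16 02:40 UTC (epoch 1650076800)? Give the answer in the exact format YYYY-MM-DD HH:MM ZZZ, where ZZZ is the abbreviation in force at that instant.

2022-04-15 18:55 HTT

Query: 2022-04-16 02:40 UTC
Rule 4/5 (HTT, -07:45): 2021-10-19 03:02 UTC ≤ query < 2022-04-16 07:40 UTC
2·60 + 40 - 465 = -305 min
-305 = -1·1440 + 1135; 1135 = 18·60 + 55 → 18:55, 2022-04-16 - 1 day = 2022-04-15
→ 2022-04-15 18:55 HTT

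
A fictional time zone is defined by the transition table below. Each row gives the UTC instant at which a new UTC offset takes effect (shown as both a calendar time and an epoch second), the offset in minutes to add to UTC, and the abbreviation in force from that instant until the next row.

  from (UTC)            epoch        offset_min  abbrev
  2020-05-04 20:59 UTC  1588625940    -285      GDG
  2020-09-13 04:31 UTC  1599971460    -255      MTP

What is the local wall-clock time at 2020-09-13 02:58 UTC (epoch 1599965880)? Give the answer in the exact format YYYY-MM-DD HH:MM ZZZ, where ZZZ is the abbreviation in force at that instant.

2020-09-12 22:13 GDG

Query: 2020-09-13 02:58 UTC
Rule 1/2 (GDG, -04:45): 2020-05-04 20:59 UTC ≤ query < 2020-09-13 04:31 UTC
2·60 + 58 - 285 = -107 min
-107 = -1·1440 + 1333; 1333 = 22·60 + 13 → 22:13, 2020-09-13 - 1 day = 2020-09-12
→ 2020-09-12 22:13 GDG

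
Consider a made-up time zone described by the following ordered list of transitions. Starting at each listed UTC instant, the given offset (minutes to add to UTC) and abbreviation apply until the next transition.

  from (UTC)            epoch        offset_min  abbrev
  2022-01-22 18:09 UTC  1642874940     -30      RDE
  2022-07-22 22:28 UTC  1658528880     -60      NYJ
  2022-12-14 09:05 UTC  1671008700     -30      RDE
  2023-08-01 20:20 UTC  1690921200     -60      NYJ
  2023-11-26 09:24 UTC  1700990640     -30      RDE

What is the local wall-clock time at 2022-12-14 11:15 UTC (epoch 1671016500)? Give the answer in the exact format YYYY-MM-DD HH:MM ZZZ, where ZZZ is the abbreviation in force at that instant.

2022-12-14 10:45 RDE

Query: 2022-12-14 11:15 UTC
Rule 3/5 (RDE, -00:30): 2022-12-14 09:05 UTC ≤ query < 2023-08-01 20:20 UTC
11·60 + 15 - 30 = 645 min
645 = 0·1440 + 645; 645 = 10·60 + 45 → 10:45, same day
→ 2022-12-14 10:45 RDE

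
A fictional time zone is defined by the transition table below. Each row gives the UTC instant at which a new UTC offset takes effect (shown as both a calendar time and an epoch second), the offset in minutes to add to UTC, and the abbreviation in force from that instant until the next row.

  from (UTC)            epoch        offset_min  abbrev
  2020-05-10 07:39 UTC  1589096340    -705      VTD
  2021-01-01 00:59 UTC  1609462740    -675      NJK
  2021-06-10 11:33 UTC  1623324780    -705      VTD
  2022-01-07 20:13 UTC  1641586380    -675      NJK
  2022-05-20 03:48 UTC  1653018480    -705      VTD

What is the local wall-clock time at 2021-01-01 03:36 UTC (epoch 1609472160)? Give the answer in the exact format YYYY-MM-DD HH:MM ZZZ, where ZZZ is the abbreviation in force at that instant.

2020-12-31 16:21 NJK

Query: 2021-01-01 03:36 UTC
Rule 2/5 (NJK, -11:15): 2021-01-01 00:59 UTC ≤ query < 2021-06-10 11:33 UTC
3·60 + 36 - 675 = -459 min
-459 = -1·1440 + 981; 981 = 16·60 + 21 → 16:21, 2021-01-01 - 1 day = 2020-12-31
→ 2020-12-31 16:21 NJK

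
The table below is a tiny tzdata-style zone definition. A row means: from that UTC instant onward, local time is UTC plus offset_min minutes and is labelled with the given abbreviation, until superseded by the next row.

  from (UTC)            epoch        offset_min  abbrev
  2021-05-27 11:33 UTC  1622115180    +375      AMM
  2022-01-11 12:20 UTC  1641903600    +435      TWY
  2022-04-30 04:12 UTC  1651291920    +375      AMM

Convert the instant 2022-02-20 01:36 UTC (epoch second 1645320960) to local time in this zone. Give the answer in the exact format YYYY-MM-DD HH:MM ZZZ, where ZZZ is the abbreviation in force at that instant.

Query: 2022-02-20 01:36 UTC
Rule 2/3 (TWY, +07:15): 2022-01-11 12:20 UTC ≤ query < 2022-04-30 04:12 UTC
1·60 + 36 + 435 = 531 min
531 = 0·1440 + 531; 531 = 8·60 + 51 → 08:51, same day
→ 2022-02-20 08:51 TWY

2022-02-20 08:51 TWY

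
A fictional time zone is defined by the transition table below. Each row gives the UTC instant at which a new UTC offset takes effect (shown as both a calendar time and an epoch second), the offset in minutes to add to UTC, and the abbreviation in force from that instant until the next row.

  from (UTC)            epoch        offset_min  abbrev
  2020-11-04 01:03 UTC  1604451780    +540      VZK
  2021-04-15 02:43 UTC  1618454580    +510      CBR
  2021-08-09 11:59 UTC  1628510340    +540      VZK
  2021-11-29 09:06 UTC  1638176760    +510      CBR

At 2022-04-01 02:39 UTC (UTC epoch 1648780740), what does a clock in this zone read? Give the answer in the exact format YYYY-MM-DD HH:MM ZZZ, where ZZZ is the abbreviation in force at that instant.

Query: 2022-04-01 02:39 UTC
Rule 4/4 (CBR, +08:30): 2021-11-29 09:06 UTC ≤ query < +∞
2·60 + 39 + 510 = 669 min
669 = 0·1440 + 669; 669 = 11·60 + 9 → 11:09, same day
→ 2022-04-01 11:09 CBR

2022-04-01 11:09 CBR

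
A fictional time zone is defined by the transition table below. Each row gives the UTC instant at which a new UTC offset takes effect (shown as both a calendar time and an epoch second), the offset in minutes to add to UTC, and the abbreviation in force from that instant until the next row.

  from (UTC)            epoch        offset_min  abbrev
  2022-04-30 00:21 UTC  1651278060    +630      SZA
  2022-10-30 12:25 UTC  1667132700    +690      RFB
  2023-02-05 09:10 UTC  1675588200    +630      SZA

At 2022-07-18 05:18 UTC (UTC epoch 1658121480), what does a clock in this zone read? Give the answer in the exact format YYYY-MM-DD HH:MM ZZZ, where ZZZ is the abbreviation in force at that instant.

2022-07-18 15:48 SZA

Query: 2022-07-18 05:18 UTC
Rule 1/3 (SZA, +10:30): 2022-04-30 00:21 UTC ≤ query < 2022-10-30 12:25 UTC
5·60 + 18 + 630 = 948 min
948 = 0·1440 + 948; 948 = 15·60 + 48 → 15:48, same day
→ 2022-07-18 15:48 SZA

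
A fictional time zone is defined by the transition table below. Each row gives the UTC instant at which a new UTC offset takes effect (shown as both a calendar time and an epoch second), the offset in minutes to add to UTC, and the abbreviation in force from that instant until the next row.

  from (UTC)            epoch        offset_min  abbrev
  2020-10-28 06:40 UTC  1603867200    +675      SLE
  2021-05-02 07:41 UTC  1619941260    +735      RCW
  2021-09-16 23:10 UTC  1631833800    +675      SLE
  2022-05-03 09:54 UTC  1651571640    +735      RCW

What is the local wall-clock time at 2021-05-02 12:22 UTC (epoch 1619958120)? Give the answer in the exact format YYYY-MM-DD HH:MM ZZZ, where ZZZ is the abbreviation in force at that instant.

2021-05-03 00:37 RCW

Query: 2021-05-02 12:22 UTC
Rule 2/4 (RCW, +12:15): 2021-05-02 07:41 UTC ≤ query < 2021-09-16 23:10 UTC
12·60 + 22 + 735 = 1477 min
1477 = 1·1440 + 37; 37 = 0·60 + 37 → 00:37, 2021-05-02 + 1 day = 2021-05-03
→ 2021-05-03 00:37 RCW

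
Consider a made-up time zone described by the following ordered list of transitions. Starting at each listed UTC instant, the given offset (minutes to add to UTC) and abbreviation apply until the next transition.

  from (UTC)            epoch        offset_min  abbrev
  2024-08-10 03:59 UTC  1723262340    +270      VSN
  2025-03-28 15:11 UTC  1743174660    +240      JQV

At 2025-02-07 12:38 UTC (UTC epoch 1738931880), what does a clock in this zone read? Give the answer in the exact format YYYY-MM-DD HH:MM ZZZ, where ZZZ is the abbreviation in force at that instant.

Query: 2025-02-07 12:38 UTC
Rule 1/2 (VSN, +04:30): 2024-08-10 03:59 UTC ≤ query < 2025-03-28 15:11 UTC
12·60 + 38 + 270 = 1028 min
1028 = 0·1440 + 1028; 1028 = 17·60 + 8 → 17:08, same day
→ 2025-02-07 17:08 VSN

2025-02-07 17:08 VSN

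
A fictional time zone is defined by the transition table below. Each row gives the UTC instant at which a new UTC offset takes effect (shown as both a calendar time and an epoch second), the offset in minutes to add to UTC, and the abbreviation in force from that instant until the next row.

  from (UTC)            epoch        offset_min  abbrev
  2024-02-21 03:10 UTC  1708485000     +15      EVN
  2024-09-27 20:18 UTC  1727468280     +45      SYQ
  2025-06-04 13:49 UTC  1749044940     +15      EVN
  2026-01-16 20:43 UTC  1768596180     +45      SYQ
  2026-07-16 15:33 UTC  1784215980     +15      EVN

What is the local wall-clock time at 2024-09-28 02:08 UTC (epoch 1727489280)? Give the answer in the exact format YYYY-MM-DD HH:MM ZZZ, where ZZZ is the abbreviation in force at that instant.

Query: 2024-09-28 02:08 UTC
Rule 2/5 (SYQ, +00:45): 2024-09-27 20:18 UTC ≤ query < 2025-06-04 13:49 UTC
2·60 + 8 + 45 = 173 min
173 = 0·1440 + 173; 173 = 2·60 + 53 → 02:53, same day
→ 2024-09-28 02:53 SYQ

2024-09-28 02:53 SYQ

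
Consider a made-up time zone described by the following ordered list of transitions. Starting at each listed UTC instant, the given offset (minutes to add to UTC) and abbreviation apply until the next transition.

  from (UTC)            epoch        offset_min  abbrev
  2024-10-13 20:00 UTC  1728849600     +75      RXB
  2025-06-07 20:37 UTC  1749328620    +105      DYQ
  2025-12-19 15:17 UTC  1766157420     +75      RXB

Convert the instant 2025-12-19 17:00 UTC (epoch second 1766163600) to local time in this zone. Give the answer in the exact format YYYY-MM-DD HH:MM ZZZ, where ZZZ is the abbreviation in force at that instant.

Query: 2025-12-19 17:00 UTC
Rule 3/3 (RXB, +01:15): 2025-12-19 15:17 UTC ≤ query < +∞
17·60 + 0 + 75 = 1095 min
1095 = 0·1440 + 1095; 1095 = 18·60 + 15 → 18:15, same day
→ 2025-12-19 18:15 RXB

2025-12-19 18:15 RXB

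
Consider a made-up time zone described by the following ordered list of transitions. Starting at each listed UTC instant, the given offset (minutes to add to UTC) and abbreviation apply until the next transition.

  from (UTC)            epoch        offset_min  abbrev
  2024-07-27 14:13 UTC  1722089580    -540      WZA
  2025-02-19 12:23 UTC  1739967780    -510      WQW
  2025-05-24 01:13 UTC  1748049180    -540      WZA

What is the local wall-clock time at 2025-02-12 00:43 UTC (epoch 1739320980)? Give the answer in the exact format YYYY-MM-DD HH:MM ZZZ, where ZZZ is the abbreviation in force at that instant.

Query: 2025-02-12 00:43 UTC
Rule 1/3 (WZA, -09:00): 2024-07-27 14:13 UTC ≤ query < 2025-02-19 12:23 UTC
0·60 + 43 - 540 = -497 min
-497 = -1·1440 + 943; 943 = 15·60 + 43 → 15:43, 2025-02-12 - 1 day = 2025-02-11
→ 2025-02-11 15:43 WZA

2025-02-11 15:43 WZA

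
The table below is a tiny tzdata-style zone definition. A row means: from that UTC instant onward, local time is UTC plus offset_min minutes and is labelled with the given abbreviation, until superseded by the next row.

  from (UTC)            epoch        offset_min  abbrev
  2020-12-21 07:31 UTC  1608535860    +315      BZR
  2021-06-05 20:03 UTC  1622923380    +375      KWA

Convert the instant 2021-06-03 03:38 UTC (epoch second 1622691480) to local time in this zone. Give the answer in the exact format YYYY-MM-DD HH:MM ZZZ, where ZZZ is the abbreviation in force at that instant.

Query: 2021-06-03 03:38 UTC
Rule 1/2 (BZR, +05:15): 2020-12-21 07:31 UTC ≤ query < 2021-06-05 20:03 UTC
3·60 + 38 + 315 = 533 min
533 = 0·1440 + 533; 533 = 8·60 + 53 → 08:53, same day
→ 2021-06-03 08:53 BZR

2021-06-03 08:53 BZR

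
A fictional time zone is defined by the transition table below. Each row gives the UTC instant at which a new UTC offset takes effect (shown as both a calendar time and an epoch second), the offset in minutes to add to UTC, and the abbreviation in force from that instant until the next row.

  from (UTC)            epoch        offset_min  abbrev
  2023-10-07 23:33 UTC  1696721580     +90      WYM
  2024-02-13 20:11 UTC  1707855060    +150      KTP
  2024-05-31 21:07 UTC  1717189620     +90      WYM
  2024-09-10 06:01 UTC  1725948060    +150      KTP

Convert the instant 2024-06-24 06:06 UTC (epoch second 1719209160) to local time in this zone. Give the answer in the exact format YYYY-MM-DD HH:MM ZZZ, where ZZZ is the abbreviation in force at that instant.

2024-06-24 07:36 WYM

Query: 2024-06-24 06:06 UTC
Rule 3/4 (WYM, +01:30): 2024-05-31 21:07 UTC ≤ query < 2024-09-10 06:01 UTC
6·60 + 6 + 90 = 456 min
456 = 0·1440 + 456; 456 = 7·60 + 36 → 07:36, same day
→ 2024-06-24 07:36 WYM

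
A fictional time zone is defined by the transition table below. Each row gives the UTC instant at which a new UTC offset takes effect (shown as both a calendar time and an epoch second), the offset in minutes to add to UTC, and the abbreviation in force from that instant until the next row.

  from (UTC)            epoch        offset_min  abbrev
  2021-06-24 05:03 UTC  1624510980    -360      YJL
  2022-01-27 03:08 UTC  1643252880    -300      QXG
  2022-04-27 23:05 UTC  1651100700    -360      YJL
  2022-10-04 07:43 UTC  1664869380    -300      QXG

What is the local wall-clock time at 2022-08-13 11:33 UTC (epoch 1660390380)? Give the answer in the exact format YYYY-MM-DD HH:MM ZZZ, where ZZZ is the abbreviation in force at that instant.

Query: 2022-08-13 11:33 UTC
Rule 3/4 (YJL, -06:00): 2022-04-27 23:05 UTC ≤ query < 2022-10-04 07:43 UTC
11·60 + 33 - 360 = 333 min
333 = 0·1440 + 333; 333 = 5·60 + 33 → 05:33, same day
→ 2022-08-13 05:33 YJL

2022-08-13 05:33 YJL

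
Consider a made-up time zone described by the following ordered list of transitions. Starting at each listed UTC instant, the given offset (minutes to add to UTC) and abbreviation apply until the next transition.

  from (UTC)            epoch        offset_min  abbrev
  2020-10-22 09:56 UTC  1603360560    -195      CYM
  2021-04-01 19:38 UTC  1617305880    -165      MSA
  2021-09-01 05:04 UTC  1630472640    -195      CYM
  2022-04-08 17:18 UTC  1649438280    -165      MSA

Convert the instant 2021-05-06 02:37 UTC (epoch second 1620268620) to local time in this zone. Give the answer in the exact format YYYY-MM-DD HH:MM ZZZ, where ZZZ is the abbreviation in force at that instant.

Query: 2021-05-06 02:37 UTC
Rule 2/4 (MSA, -02:45): 2021-04-01 19:38 UTC ≤ query < 2021-09-01 05:04 UTC
2·60 + 37 - 165 = -8 min
-8 = -1·1440 + 1432; 1432 = 23·60 + 52 → 23:52, 2021-05-06 - 1 day = 2021-05-05
→ 2021-05-05 23:52 MSA

2021-05-05 23:52 MSA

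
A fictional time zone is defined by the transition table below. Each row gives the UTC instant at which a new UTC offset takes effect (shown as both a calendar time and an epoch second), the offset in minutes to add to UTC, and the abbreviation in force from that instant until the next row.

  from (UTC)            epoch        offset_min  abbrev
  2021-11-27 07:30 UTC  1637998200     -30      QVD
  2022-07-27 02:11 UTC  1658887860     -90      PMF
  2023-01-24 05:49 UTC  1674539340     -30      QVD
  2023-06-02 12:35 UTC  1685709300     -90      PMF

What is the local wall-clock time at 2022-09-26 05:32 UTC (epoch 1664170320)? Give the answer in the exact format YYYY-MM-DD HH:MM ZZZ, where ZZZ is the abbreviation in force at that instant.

Query: 2022-09-26 05:32 UTC
Rule 2/4 (PMF, -01:30): 2022-07-27 02:11 UTC ≤ query < 2023-01-24 05:49 UTC
5·60 + 32 - 90 = 242 min
242 = 0·1440 + 242; 242 = 4·60 + 2 → 04:02, same day
→ 2022-09-26 04:02 PMF

2022-09-26 04:02 PMF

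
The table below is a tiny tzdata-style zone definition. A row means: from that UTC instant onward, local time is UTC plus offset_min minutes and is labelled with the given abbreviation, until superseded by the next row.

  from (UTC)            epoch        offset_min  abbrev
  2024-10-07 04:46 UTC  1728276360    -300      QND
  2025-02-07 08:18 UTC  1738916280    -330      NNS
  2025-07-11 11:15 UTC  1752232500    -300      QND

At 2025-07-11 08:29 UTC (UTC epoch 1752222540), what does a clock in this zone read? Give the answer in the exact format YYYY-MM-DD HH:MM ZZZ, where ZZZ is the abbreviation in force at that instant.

Query: 2025-07-11 08:29 UTC
Rule 2/3 (NNS, -05:30): 2025-02-07 08:18 UTC ≤ query < 2025-07-11 11:15 UTC
8·60 + 29 - 330 = 179 min
179 = 0·1440 + 179; 179 = 2·60 + 59 → 02:59, same day
→ 2025-07-11 02:59 NNS

2025-07-11 02:59 NNS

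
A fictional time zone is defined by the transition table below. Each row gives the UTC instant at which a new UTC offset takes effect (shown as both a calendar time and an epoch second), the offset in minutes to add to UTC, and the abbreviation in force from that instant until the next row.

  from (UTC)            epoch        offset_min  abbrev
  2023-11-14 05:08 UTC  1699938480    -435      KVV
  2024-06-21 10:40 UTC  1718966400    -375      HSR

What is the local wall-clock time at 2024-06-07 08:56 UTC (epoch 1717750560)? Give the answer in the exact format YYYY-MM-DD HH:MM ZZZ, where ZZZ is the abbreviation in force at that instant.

Query: 2024-06-07 08:56 UTC
Rule 1/2 (KVV, -07:15): 2023-11-14 05:08 UTC ≤ query < 2024-06-21 10:40 UTC
8·60 + 56 - 435 = 101 min
101 = 0·1440 + 101; 101 = 1·60 + 41 → 01:41, same day
→ 2024-06-07 01:41 KVV

2024-06-07 01:41 KVV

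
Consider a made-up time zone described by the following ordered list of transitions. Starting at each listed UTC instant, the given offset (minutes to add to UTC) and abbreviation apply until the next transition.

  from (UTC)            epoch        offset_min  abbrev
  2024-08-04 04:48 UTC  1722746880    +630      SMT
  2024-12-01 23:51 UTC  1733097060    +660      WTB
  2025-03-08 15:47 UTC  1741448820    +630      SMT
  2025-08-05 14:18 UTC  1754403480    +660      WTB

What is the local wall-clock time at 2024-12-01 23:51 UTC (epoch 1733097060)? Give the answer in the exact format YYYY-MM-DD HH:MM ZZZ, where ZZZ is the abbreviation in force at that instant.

2024-12-02 10:51 WTB

Query: 2024-12-01 23:51 UTC
Rule 2/4 (WTB, +11:00): 2024-12-01 23:51 UTC ≤ query < 2025-03-08 15:47 UTC
23·60 + 51 + 660 = 2091 min
2091 = 1·1440 + 651; 651 = 10·60 + 51 → 10:51, 2024-12-01 + 1 day = 2024-12-02
→ 2024-12-02 10:51 WTB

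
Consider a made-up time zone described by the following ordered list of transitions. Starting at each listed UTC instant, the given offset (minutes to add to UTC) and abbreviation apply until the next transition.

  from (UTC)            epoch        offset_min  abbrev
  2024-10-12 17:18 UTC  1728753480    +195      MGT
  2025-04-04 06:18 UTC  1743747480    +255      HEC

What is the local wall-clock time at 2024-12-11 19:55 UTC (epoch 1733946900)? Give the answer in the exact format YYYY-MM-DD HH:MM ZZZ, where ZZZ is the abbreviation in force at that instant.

Query: 2024-12-11 19:55 UTC
Rule 1/2 (MGT, +03:15): 2024-10-12 17:18 UTC ≤ query < 2025-04-04 06:18 UTC
19·60 + 55 + 195 = 1390 min
1390 = 0·1440 + 1390; 1390 = 23·60 + 10 → 23:10, same day
→ 2024-12-11 23:10 MGT

2024-12-11 23:10 MGT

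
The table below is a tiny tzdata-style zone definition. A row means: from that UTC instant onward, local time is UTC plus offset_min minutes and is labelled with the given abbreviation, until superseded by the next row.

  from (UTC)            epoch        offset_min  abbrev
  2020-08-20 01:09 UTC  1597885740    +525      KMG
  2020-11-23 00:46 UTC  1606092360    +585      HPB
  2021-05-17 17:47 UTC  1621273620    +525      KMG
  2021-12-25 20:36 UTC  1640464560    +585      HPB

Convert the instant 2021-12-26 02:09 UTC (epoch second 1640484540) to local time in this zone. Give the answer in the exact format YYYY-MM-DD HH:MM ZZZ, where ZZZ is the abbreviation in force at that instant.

2021-12-26 11:54 HPB

Query: 2021-12-26 02:09 UTC
Rule 4/4 (HPB, +09:45): 2021-12-25 20:36 UTC ≤ query < +∞
2·60 + 9 + 585 = 714 min
714 = 0·1440 + 714; 714 = 11·60 + 54 → 11:54, same day
→ 2021-12-26 11:54 HPB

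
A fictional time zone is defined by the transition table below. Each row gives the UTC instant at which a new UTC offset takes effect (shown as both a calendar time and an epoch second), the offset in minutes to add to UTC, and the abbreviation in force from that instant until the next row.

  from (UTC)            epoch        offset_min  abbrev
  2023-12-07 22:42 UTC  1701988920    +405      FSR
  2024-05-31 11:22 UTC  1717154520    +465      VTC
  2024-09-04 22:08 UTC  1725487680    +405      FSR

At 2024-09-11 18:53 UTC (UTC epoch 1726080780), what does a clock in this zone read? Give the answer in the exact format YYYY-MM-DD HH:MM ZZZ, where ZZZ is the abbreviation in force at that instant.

2024-09-12 01:38 FSR

Query: 2024-09-11 18:53 UTC
Rule 3/3 (FSR, +06:45): 2024-09-04 22:08 UTC ≤ query < +∞
18·60 + 53 + 405 = 1538 min
1538 = 1·1440 + 98; 98 = 1·60 + 38 → 01:38, 2024-09-11 + 1 day = 2024-09-12
→ 2024-09-12 01:38 FSR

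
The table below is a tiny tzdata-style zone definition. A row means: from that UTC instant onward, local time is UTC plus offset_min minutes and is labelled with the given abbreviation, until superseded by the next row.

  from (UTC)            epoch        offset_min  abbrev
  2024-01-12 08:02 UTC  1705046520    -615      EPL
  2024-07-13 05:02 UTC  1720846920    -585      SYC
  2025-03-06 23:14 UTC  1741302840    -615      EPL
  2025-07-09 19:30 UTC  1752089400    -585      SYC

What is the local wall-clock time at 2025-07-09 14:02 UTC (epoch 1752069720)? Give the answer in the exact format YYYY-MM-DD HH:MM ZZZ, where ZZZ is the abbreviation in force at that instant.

2025-07-09 03:47 EPL

Query: 2025-07-09 14:02 UTC
Rule 3/4 (EPL, -10:15): 2025-03-06 23:14 UTC ≤ query < 2025-07-09 19:30 UTC
14·60 + 2 - 615 = 227 min
227 = 0·1440 + 227; 227 = 3·60 + 47 → 03:47, same day
→ 2025-07-09 03:47 EPL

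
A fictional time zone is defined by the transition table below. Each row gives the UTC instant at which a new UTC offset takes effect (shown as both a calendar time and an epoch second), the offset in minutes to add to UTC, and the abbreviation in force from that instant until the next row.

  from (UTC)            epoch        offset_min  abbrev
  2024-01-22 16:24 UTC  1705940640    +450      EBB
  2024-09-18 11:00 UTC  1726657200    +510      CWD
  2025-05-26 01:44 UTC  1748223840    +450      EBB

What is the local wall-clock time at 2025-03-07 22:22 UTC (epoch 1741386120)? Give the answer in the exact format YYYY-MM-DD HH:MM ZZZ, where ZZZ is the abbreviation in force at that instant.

2025-03-08 06:52 CWD

Query: 2025-03-07 22:22 UTC
Rule 2/3 (CWD, +08:30): 2024-09-18 11:00 UTC ≤ query < 2025-05-26 01:44 UTC
22·60 + 22 + 510 = 1852 min
1852 = 1·1440 + 412; 412 = 6·60 + 52 → 06:52, 2025-03-07 + 1 day = 2025-03-08
→ 2025-03-08 06:52 CWD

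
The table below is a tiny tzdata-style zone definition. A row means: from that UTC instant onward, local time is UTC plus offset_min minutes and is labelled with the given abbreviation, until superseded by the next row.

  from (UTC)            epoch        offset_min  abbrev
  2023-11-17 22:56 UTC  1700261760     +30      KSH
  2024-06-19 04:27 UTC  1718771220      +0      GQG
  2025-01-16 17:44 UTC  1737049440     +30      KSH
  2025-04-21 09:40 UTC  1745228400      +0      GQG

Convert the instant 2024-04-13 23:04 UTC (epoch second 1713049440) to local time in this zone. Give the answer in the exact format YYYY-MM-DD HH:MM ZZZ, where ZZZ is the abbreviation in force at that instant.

2024-04-13 23:34 KSH

Query: 2024-04-13 23:04 UTC
Rule 1/4 (KSH, +00:30): 2023-11-17 22:56 UTC ≤ query < 2024-06-19 04:27 UTC
23·60 + 4 + 30 = 1414 min
1414 = 0·1440 + 1414; 1414 = 23·60 + 34 → 23:34, same day
→ 2024-04-13 23:34 KSH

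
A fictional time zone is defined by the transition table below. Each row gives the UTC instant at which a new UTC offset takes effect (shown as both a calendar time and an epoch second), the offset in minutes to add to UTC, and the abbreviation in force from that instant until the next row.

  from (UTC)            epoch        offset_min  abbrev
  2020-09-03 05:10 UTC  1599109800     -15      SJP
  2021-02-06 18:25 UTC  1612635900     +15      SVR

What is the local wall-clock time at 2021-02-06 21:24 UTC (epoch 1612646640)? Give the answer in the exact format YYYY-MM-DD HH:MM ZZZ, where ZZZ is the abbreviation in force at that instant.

2021-02-06 21:39 SVR

Query: 2021-02-06 21:24 UTC
Rule 2/2 (SVR, +00:15): 2021-02-06 18:25 UTC ≤ query < +∞
21·60 + 24 + 15 = 1299 min
1299 = 0·1440 + 1299; 1299 = 21·60 + 39 → 21:39, same day
→ 2021-02-06 21:39 SVR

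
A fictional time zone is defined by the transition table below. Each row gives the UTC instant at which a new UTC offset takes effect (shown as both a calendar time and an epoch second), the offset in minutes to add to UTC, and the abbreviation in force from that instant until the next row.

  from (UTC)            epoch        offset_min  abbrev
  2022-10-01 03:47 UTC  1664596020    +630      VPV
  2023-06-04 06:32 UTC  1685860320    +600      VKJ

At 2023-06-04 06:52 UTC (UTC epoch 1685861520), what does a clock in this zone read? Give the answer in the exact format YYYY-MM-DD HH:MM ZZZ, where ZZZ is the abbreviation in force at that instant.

Query: 2023-06-04 06:52 UTC
Rule 2/2 (VKJ, +10:00): 2023-06-04 06:32 UTC ≤ query < +∞
6·60 + 52 + 600 = 1012 min
1012 = 0·1440 + 1012; 1012 = 16·60 + 52 → 16:52, same day
→ 2023-06-04 16:52 VKJ

2023-06-04 16:52 VKJ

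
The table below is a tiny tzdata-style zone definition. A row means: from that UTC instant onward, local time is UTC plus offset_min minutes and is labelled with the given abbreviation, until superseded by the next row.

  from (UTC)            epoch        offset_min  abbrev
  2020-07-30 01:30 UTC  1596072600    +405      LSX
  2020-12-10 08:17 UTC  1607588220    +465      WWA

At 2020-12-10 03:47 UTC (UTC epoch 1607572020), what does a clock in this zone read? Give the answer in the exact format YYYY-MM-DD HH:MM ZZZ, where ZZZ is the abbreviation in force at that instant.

2020-12-10 10:32 LSX

Query: 2020-12-10 03:47 UTC
Rule 1/2 (LSX, +06:45): 2020-07-30 01:30 UTC ≤ query < 2020-12-10 08:17 UTC
3·60 + 47 + 405 = 632 min
632 = 0·1440 + 632; 632 = 10·60 + 32 → 10:32, same day
→ 2020-12-10 10:32 LSX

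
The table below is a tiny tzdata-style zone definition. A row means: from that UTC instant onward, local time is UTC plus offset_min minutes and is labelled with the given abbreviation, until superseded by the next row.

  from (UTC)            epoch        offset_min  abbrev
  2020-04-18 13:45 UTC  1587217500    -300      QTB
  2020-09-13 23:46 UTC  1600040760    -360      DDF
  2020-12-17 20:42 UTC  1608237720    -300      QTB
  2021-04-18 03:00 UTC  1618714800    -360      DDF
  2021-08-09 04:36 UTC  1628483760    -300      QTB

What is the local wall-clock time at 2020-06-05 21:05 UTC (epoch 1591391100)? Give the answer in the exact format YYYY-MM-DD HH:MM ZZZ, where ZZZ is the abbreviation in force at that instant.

Query: 2020-06-05 21:05 UTC
Rule 1/5 (QTB, -05:00): 2020-04-18 13:45 UTC ≤ query < 2020-09-13 23:46 UTC
21·60 + 5 - 300 = 965 min
965 = 0·1440 + 965; 965 = 16·60 + 5 → 16:05, same day
→ 2020-06-05 16:05 QTB

2020-06-05 16:05 QTB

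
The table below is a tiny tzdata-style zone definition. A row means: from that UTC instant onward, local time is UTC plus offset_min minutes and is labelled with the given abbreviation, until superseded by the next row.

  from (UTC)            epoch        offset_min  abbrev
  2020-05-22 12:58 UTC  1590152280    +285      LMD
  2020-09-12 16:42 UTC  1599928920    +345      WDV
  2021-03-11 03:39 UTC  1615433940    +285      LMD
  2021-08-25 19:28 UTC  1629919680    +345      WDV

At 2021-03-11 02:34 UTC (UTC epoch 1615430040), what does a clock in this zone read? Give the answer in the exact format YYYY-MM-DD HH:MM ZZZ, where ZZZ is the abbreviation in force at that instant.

2021-03-11 08:19 WDV

Query: 2021-03-11 02:34 UTC
Rule 2/4 (WDV, +05:45): 2020-09-12 16:42 UTC ≤ query < 2021-03-11 03:39 UTC
2·60 + 34 + 345 = 499 min
499 = 0·1440 + 499; 499 = 8·60 + 19 → 08:19, same day
→ 2021-03-11 08:19 WDV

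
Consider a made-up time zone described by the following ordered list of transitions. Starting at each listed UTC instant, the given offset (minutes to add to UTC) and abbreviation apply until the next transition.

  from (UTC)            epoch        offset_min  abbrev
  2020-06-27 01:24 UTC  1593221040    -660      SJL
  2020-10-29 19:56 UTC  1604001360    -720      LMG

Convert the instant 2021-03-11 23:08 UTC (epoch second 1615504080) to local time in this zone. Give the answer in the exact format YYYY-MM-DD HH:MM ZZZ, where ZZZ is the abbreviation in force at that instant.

2021-03-11 11:08 LMG

Query: 2021-03-11 23:08 UTC
Rule 2/2 (LMG, -12:00): 2020-10-29 19:56 UTC ≤ query < +∞
23·60 + 8 - 720 = 668 min
668 = 0·1440 + 668; 668 = 11·60 + 8 → 11:08, same day
→ 2021-03-11 11:08 LMG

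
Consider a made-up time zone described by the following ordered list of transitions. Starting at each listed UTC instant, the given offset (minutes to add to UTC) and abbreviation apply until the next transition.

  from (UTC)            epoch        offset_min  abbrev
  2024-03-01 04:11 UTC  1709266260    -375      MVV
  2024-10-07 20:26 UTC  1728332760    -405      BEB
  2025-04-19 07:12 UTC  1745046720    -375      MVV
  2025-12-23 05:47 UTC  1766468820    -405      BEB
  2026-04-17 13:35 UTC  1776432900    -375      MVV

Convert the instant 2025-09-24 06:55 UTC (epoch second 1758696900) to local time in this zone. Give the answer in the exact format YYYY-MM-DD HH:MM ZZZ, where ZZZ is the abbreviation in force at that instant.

Query: 2025-09-24 06:55 UTC
Rule 3/5 (MVV, -06:15): 2025-04-19 07:12 UTC ≤ query < 2025-12-23 05:47 UTC
6·60 + 55 - 375 = 40 min
40 = 0·1440 + 40; 40 = 0·60 + 40 → 00:40, same day
→ 2025-09-24 00:40 MVV

2025-09-24 00:40 MVV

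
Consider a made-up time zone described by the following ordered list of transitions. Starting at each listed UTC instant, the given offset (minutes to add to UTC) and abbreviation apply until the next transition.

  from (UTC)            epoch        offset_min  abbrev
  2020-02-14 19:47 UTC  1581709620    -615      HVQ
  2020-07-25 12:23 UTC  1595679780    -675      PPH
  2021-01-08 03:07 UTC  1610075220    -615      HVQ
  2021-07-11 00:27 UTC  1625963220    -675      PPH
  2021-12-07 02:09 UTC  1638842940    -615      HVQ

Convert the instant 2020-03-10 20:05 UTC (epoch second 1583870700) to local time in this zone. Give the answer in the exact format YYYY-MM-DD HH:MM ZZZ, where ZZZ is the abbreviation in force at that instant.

Query: 2020-03-10 20:05 UTC
Rule 1/5 (HVQ, -10:15): 2020-02-14 19:47 UTC ≤ query < 2020-07-25 12:23 UTC
20·60 + 5 - 615 = 590 min
590 = 0·1440 + 590; 590 = 9·60 + 50 → 09:50, same day
→ 2020-03-10 09:50 HVQ

2020-03-10 09:50 HVQ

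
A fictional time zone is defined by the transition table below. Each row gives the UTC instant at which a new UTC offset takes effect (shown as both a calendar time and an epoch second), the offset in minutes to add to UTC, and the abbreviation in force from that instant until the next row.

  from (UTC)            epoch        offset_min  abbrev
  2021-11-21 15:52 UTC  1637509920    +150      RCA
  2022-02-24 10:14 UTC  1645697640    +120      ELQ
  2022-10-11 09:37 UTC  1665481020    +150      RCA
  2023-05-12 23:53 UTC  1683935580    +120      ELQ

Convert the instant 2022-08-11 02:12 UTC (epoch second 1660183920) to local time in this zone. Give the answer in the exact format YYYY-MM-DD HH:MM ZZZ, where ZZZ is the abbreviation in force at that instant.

Query: 2022-08-11 02:12 UTC
Rule 2/4 (ELQ, +02:00): 2022-02-24 10:14 UTC ≤ query < 2022-10-11 09:37 UTC
2·60 + 12 + 120 = 252 min
252 = 0·1440 + 252; 252 = 4·60 + 12 → 04:12, same day
→ 2022-08-11 04:12 ELQ

2022-08-11 04:12 ELQ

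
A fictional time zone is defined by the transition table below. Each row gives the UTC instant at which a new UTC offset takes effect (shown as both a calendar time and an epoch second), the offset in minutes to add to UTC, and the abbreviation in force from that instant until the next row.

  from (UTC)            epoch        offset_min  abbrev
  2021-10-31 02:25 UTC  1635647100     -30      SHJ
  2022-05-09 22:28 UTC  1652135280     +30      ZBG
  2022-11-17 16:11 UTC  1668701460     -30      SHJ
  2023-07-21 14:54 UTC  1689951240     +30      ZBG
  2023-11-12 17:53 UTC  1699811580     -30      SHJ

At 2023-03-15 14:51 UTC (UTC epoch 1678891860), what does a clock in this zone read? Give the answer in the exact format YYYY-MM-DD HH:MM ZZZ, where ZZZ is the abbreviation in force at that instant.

Query: 2023-03-15 14:51 UTC
Rule 3/5 (SHJ, -00:30): 2022-11-17 16:11 UTC ≤ query < 2023-07-21 14:54 UTC
14·60 + 51 - 30 = 861 min
861 = 0·1440 + 861; 861 = 14·60 + 21 → 14:21, same day
→ 2023-03-15 14:21 SHJ

2023-03-15 14:21 SHJ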